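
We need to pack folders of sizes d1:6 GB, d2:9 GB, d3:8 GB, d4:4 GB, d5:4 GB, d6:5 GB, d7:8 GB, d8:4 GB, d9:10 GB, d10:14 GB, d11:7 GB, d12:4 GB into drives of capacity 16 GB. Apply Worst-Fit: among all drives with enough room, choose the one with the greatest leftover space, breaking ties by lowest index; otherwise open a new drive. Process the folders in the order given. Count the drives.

d1 (6 GB) → drive 1 (remaining 10 GB)
d2 (9 GB) → drive 1 (remaining 1 GB)
d3 (8 GB) → drive 2 (remaining 8 GB)
d4 (4 GB) → drive 2 (remaining 4 GB)
d5 (4 GB) → drive 2 (remaining 0 GB)
d6 (5 GB) → drive 3 (remaining 11 GB)
d7 (8 GB) → drive 3 (remaining 3 GB)
d8 (4 GB) → drive 4 (remaining 12 GB)
d9 (10 GB) → drive 4 (remaining 2 GB)
d10 (14 GB) → drive 5 (remaining 2 GB)
d11 (7 GB) → drive 6 (remaining 9 GB)
d12 (4 GB) → drive 6 (remaining 5 GB)

6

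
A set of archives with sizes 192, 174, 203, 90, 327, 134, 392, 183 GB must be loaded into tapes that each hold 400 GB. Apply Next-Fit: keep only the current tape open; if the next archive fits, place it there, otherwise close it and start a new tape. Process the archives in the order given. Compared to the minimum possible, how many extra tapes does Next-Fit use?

Next-Fit: [192,174] [203,90] [327] [134] [392] [183] → 6 tapes.
Total size 1695 GB; any packing needs at least ⌈1695/400⌉ = 5 tapes.
An optimal packing achieves that bound: [392] [327] [203,192] [183,174] [134,90] → 5 tapes.
Excess: 6 − 5 = 1.

1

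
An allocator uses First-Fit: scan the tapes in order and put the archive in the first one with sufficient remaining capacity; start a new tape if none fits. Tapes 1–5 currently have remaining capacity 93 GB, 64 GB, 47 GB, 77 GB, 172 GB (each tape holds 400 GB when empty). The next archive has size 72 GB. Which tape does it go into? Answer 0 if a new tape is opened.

1

Tapes with room: tape 1 (93 GB), tape 4 (77 GB), tape 5 (172 GB).
The first with room is tape 1.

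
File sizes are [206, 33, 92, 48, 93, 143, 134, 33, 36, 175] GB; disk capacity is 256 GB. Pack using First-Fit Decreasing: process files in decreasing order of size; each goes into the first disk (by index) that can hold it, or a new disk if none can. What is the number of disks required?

5

Sorted descending: 206, 175, 143, 134, 93, 92, 48, 36, 33, 33.
206 GB → disk 1 (remaining 50 GB)
175 GB → disk 2 (remaining 81 GB)
143 GB → disk 3 (remaining 113 GB)
134 GB → disk 4 (remaining 122 GB)
93 GB → disk 3 (remaining 20 GB)
92 GB → disk 4 (remaining 30 GB)
48 GB → disk 1 (remaining 2 GB)
36 GB → disk 2 (remaining 45 GB)
33 GB → disk 2 (remaining 12 GB)
33 GB → disk 5 (remaining 223 GB)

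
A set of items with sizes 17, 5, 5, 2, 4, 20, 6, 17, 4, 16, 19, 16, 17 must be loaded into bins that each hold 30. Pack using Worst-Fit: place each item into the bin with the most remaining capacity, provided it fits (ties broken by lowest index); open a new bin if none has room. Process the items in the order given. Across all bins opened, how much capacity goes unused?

62

Put 17 in bin 1; 13 remain.
Put 5 in bin 1; 8 remain.
Put 5 in bin 1; 3 remain.
Put 2 in bin 1; 1 remain.
Put 4 in bin 2; 26 remain.
Put 20 in bin 2; 6 remain.
Put 6 in bin 2; 0 remain.
Put 17 in bin 3; 13 remain.
Put 4 in bin 3; 9 remain.
Put 16 in bin 4; 14 remain.
Put 19 in bin 5; 11 remain.
Put 16 in bin 6; 14 remain.
Put 17 in bin 7; 13 remain.
7 bins × 30 = 210; used 148; unused 62.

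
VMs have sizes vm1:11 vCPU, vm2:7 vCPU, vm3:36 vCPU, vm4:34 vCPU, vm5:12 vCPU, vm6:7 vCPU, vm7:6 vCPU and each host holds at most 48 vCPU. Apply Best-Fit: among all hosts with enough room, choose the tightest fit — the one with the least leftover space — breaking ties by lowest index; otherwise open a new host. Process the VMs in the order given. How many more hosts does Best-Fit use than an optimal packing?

Best-Fit: [11,7] [36,12] [34,7,6] → 3 hosts.
Total size 113 vCPU; any packing needs at least ⌈113/48⌉ = 3 hosts.
So 3 is already optimal.

0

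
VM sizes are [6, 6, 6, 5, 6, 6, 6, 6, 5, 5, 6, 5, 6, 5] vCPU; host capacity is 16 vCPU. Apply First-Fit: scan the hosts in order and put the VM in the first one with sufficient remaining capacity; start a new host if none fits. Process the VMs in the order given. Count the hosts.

6

host 1: place 6 vCPU, 10 vCPU left
host 1: place 6 vCPU, 4 vCPU left
host 2: place 6 vCPU, 10 vCPU left
host 2: place 5 vCPU, 5 vCPU left
host 3: place 6 vCPU, 10 vCPU left
host 3: place 6 vCPU, 4 vCPU left
host 4: place 6 vCPU, 10 vCPU left
host 4: place 6 vCPU, 4 vCPU left
host 2: place 5 vCPU, 0 vCPU left
host 5: place 5 vCPU, 11 vCPU left
host 5: place 6 vCPU, 5 vCPU left
host 5: place 5 vCPU, 0 vCPU left
host 6: place 6 vCPU, 10 vCPU left
host 6: place 5 vCPU, 5 vCPU left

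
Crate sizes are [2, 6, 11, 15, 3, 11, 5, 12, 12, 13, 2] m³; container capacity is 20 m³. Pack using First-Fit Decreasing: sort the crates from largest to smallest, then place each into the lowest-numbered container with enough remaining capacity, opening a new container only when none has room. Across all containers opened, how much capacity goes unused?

Sorted descending: 15, 13, 12, 12, 11, 11, 6, 5, 3, 2, 2.
15 m³ → container 1 (remaining 5 m³)
13 m³ → container 2 (remaining 7 m³)
12 m³ → container 3 (remaining 8 m³)
12 m³ → container 4 (remaining 8 m³)
11 m³ → container 5 (remaining 9 m³)
11 m³ → container 6 (remaining 9 m³)
6 m³ → container 2 (remaining 1 m³)
5 m³ → container 1 (remaining 0 m³)
3 m³ → container 3 (remaining 5 m³)
2 m³ → container 3 (remaining 3 m³)
2 m³ → container 3 (remaining 1 m³)
6 containers × 20 m³ = 120 m³; used 92 m³; unused 28 m³.

28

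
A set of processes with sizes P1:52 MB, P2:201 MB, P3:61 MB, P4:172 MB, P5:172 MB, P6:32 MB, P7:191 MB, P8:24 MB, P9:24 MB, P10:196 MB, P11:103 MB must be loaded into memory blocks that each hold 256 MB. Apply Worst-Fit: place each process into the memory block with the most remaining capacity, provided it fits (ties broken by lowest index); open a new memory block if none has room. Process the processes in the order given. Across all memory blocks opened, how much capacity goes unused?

memory block 1: place P1 (52 MB), 204 MB left
memory block 1: place P2 (201 MB), 3 MB left
memory block 2: place P3 (61 MB), 195 MB left
memory block 2: place P4 (172 MB), 23 MB left
memory block 3: place P5 (172 MB), 84 MB left
memory block 3: place P6 (32 MB), 52 MB left
memory block 4: place P7 (191 MB), 65 MB left
memory block 4: place P8 (24 MB), 41 MB left
memory block 3: place P9 (24 MB), 28 MB left
memory block 5: place P10 (196 MB), 60 MB left
memory block 6: place P11 (103 MB), 153 MB left
6 memory blocks × 256 MB = 1536 MB; used 1228 MB; unused 308 MB.

308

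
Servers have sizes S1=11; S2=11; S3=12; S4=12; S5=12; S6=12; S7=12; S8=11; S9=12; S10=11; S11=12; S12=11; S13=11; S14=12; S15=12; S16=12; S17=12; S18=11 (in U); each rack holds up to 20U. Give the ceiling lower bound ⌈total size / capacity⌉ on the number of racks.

11

Total size = 11 + 11 + 12 + 12 + 12 + 12 + 12 + 11 + 12 + 11 + 12 + 11 + 11 + 12 + 12 + 12 + 12 + 11 = 209U.
⌈209 / 20⌉ = 11.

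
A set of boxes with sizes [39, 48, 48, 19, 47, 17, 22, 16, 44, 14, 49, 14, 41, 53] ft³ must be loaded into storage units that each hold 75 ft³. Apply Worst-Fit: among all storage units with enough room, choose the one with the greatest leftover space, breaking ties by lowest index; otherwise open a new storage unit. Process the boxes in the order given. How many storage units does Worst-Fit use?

8

39 ft³ → storage unit 1 (remaining 36 ft³)
48 ft³ → storage unit 2 (remaining 27 ft³)
48 ft³ → storage unit 3 (remaining 27 ft³)
19 ft³ → storage unit 1 (remaining 17 ft³)
47 ft³ → storage unit 4 (remaining 28 ft³)
17 ft³ → storage unit 4 (remaining 11 ft³)
22 ft³ → storage unit 2 (remaining 5 ft³)
16 ft³ → storage unit 3 (remaining 11 ft³)
44 ft³ → storage unit 5 (remaining 31 ft³)
14 ft³ → storage unit 5 (remaining 17 ft³)
49 ft³ → storage unit 6 (remaining 26 ft³)
14 ft³ → storage unit 6 (remaining 12 ft³)
41 ft³ → storage unit 7 (remaining 34 ft³)
53 ft³ → storage unit 8 (remaining 22 ft³)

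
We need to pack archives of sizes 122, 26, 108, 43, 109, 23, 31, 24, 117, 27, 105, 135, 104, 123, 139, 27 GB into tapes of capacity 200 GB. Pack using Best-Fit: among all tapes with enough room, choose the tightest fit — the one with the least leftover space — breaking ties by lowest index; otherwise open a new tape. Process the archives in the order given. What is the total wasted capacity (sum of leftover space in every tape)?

537

tape 1: place 122 GB, 78 GB left
tape 1: place 26 GB, 52 GB left
tape 2: place 108 GB, 92 GB left
tape 1: place 43 GB, 9 GB left
tape 3: place 109 GB, 91 GB left
tape 3: place 23 GB, 68 GB left
tape 3: place 31 GB, 37 GB left
tape 3: place 24 GB, 13 GB left
tape 4: place 117 GB, 83 GB left
tape 4: place 27 GB, 56 GB left
tape 5: place 105 GB, 95 GB left
tape 6: place 135 GB, 65 GB left
tape 7: place 104 GB, 96 GB left
tape 8: place 123 GB, 77 GB left
tape 9: place 139 GB, 61 GB left
tape 4: place 27 GB, 29 GB left
9 tapes × 200 GB = 1800 GB; used 1263 GB; unused 537 GB.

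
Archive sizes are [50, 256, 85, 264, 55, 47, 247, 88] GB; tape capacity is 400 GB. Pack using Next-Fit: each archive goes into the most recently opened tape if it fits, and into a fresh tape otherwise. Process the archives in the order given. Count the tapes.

Put 50 GB in tape 1; 350 GB remain.
Put 256 GB in tape 1; 94 GB remain.
Put 85 GB in tape 1; 9 GB remain.
Put 264 GB in tape 2; 136 GB remain.
Put 55 GB in tape 2; 81 GB remain.
Put 47 GB in tape 2; 34 GB remain.
Put 247 GB in tape 3; 153 GB remain.
Put 88 GB in tape 3; 65 GB remain.

3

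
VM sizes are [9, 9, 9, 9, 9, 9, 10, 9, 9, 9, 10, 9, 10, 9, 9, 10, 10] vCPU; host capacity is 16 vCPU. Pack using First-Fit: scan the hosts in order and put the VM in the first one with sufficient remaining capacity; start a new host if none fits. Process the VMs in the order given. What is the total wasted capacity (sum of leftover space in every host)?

114

host 1: place 9 vCPU, 7 vCPU left
host 2: place 9 vCPU, 7 vCPU left
host 3: place 9 vCPU, 7 vCPU left
host 4: place 9 vCPU, 7 vCPU left
host 5: place 9 vCPU, 7 vCPU left
host 6: place 9 vCPU, 7 vCPU left
host 7: place 10 vCPU, 6 vCPU left
host 8: place 9 vCPU, 7 vCPU left
host 9: place 9 vCPU, 7 vCPU left
host 10: place 9 vCPU, 7 vCPU left
host 11: place 10 vCPU, 6 vCPU left
host 12: place 9 vCPU, 7 vCPU left
host 13: place 10 vCPU, 6 vCPU left
host 14: place 9 vCPU, 7 vCPU left
host 15: place 9 vCPU, 7 vCPU left
host 16: place 10 vCPU, 6 vCPU left
host 17: place 10 vCPU, 6 vCPU left
17 hosts × 16 vCPU = 272 vCPU; used 158 vCPU; unused 114 vCPU.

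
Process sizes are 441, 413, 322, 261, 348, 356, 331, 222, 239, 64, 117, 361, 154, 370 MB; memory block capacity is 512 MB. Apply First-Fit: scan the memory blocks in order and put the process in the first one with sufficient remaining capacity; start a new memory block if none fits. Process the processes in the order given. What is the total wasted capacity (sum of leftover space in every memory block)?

1121

441 MB → memory block 1 (remaining 71 MB)
413 MB → memory block 2 (remaining 99 MB)
322 MB → memory block 3 (remaining 190 MB)
261 MB → memory block 4 (remaining 251 MB)
348 MB → memory block 5 (remaining 164 MB)
356 MB → memory block 6 (remaining 156 MB)
331 MB → memory block 7 (remaining 181 MB)
222 MB → memory block 4 (remaining 29 MB)
239 MB → memory block 8 (remaining 273 MB)
64 MB → memory block 1 (remaining 7 MB)
117 MB → memory block 3 (remaining 73 MB)
361 MB → memory block 9 (remaining 151 MB)
154 MB → memory block 5 (remaining 10 MB)
370 MB → memory block 10 (remaining 142 MB)
10 memory blocks × 512 MB = 5120 MB; used 3999 MB; unused 1121 MB.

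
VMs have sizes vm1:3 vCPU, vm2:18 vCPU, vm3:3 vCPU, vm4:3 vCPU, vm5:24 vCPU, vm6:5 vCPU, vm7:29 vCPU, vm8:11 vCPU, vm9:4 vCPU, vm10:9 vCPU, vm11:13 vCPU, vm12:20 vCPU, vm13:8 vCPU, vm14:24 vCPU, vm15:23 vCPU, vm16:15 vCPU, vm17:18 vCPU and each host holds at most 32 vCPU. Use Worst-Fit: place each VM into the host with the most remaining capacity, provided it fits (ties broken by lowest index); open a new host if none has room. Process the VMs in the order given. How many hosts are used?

10

Put vm1 (3 vCPU) in host 1; 29 vCPU remain.
Put vm2 (18 vCPU) in host 1; 11 vCPU remain.
Put vm3 (3 vCPU) in host 1; 8 vCPU remain.
Put vm4 (3 vCPU) in host 1; 5 vCPU remain.
Put vm5 (24 vCPU) in host 2; 8 vCPU remain.
Put vm6 (5 vCPU) in host 2; 3 vCPU remain.
Put vm7 (29 vCPU) in host 3; 3 vCPU remain.
Put vm8 (11 vCPU) in host 4; 21 vCPU remain.
Put vm9 (4 vCPU) in host 4; 17 vCPU remain.
Put vm10 (9 vCPU) in host 4; 8 vCPU remain.
Put vm11 (13 vCPU) in host 5; 19 vCPU remain.
Put vm12 (20 vCPU) in host 6; 12 vCPU remain.
Put vm13 (8 vCPU) in host 5; 11 vCPU remain.
Put vm14 (24 vCPU) in host 7; 8 vCPU remain.
Put vm15 (23 vCPU) in host 8; 9 vCPU remain.
Put vm16 (15 vCPU) in host 9; 17 vCPU remain.
Put vm17 (18 vCPU) in host 10; 14 vCPU remain.
Final hosts: [3,18,3,3] [24,5] [29] [11,4,9] [13,8] [20] [24] [23] [15] [18].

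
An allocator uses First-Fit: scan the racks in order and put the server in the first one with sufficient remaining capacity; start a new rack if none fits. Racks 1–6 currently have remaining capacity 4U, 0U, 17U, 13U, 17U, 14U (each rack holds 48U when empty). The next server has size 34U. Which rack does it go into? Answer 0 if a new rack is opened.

0

No rack has ≥ 34U free, so a new rack is opened.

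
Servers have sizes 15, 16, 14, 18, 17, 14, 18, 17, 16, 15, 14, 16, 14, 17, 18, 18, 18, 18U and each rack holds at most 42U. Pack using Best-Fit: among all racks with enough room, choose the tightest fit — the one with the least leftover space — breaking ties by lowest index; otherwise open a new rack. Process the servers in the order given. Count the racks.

Put 15U in rack 1; 27U remain.
Put 16U in rack 1; 11U remain.
Put 14U in rack 2; 28U remain.
Put 18U in rack 2; 10U remain.
Put 17U in rack 3; 25U remain.
Put 14U in rack 3; 11U remain.
Put 18U in rack 4; 24U remain.
Put 17U in rack 4; 7U remain.
Put 16U in rack 5; 26U remain.
Put 15U in rack 5; 11U remain.
Put 14U in rack 6; 28U remain.
Put 16U in rack 6; 12U remain.
Put 14U in rack 7; 28U remain.
Put 17U in rack 7; 11U remain.
Put 18U in rack 8; 24U remain.
Put 18U in rack 8; 6U remain.
Put 18U in rack 9; 24U remain.
Put 18U in rack 9; 6U remain.
Final racks: [15,16] [14,18] [17,14] [18,17] [16,15] [14,16] [14,17] [18,18] [18,18].

9 racks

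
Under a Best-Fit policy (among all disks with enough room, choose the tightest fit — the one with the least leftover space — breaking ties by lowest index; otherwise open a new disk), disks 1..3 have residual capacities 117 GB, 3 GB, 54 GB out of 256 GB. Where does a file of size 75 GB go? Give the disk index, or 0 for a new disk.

1

Disks with room: disk 1 (117 GB).
Tightest fit is disk 1 with 117 GB free.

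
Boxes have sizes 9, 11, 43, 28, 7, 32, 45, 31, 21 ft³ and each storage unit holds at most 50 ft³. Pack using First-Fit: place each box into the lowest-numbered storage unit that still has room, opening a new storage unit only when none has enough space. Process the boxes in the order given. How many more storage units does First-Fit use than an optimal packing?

1

First-Fit: [9,11,28] [43,7] [32] [45] [31] [21] → 6 storage units.
Total size 227 ft³; any packing needs at least ⌈227/50⌉ = 5 storage units.
An optimal packing achieves that bound: [45] [43,7] [32,11] [31,9] [28,21] → 5 storage units.
Excess: 6 − 5 = 1.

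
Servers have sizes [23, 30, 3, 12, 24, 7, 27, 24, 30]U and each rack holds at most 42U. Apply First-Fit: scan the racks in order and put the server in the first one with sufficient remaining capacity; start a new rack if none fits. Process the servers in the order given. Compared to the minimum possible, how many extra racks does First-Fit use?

First-Fit: [23,3,12] [30,7] [24] [27] [24] [30] → 6 racks.
6 servers exceed 21U (half the capacity), and no two of those can share a rack, so at least 6 racks are needed.
So 6 is already optimal.

0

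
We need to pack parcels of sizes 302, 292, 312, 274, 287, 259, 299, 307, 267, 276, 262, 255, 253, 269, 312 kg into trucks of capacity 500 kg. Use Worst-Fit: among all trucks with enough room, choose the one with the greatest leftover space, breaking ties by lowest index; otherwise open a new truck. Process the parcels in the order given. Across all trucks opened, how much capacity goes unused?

302 kg → truck 1 (remaining 198 kg)
292 kg → truck 2 (remaining 208 kg)
312 kg → truck 3 (remaining 188 kg)
274 kg → truck 4 (remaining 226 kg)
287 kg → truck 5 (remaining 213 kg)
259 kg → truck 6 (remaining 241 kg)
299 kg → truck 7 (remaining 201 kg)
307 kg → truck 8 (remaining 193 kg)
267 kg → truck 9 (remaining 233 kg)
276 kg → truck 10 (remaining 224 kg)
262 kg → truck 11 (remaining 238 kg)
255 kg → truck 12 (remaining 245 kg)
253 kg → truck 13 (remaining 247 kg)
269 kg → truck 14 (remaining 231 kg)
312 kg → truck 15 (remaining 188 kg)
15 trucks × 500 kg = 7500 kg; used 4226 kg; unused 3274 kg.

3274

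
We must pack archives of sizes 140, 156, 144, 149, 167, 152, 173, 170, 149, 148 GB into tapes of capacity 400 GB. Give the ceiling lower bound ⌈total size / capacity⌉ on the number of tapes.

4

Total size = 140 + 156 + 144 + 149 + 167 + 152 + 173 + 170 + 149 + 148 = 1548 GB.
⌈1548 / 400⌉ = 4.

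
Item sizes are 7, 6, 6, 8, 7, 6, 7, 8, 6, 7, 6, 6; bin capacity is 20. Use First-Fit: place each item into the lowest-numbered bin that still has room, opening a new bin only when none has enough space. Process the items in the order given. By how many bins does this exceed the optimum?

1

First-Fit: [7,6,6] [8,7] [6,7,6] [8,7] [6,6] → 5 bins.
Total size 80; any packing needs at least ⌈80/20⌉ = 4 bins.
An optimal packing achieves that bound: [8,6,6] [8,6,6] [7,7,6] [7,7,6] → 4 bins.
Excess: 5 − 4 = 1.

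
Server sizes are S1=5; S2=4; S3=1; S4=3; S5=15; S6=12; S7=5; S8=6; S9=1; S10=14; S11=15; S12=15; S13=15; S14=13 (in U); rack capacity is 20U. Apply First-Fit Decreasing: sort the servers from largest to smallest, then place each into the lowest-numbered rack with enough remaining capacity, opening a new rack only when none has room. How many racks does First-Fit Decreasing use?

7 racks

Sorted descending: 15, 15, 15, 15, 14, 13, 12, 6, 5, 5, 4, 3, 1, 1.
rack 1: place 15U, 5U left
rack 2: place 15U, 5U left
rack 3: place 15U, 5U left
rack 4: place 15U, 5U left
rack 5: place 14U, 6U left
rack 6: place 13U, 7U left
rack 7: place 12U, 8U left
rack 5: place 6U, 0U left
rack 1: place 5U, 0U left
rack 2: place 5U, 0U left
rack 3: place 4U, 1U left
rack 4: place 3U, 2U left
rack 3: place 1U, 0U left
rack 4: place 1U, 1U left
Final racks: [15,5] [15,5] [15,4,1] [15,3,1] [14,6] [13] [12].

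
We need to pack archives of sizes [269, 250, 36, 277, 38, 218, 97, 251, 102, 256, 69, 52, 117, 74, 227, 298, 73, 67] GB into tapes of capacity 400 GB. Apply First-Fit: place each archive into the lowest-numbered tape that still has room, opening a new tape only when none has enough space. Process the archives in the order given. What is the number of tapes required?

Put 269 GB in tape 1; 131 GB remain.
Put 250 GB in tape 2; 150 GB remain.
Put 36 GB in tape 1; 95 GB remain.
Put 277 GB in tape 3; 123 GB remain.
Put 38 GB in tape 1; 57 GB remain.
Put 218 GB in tape 4; 182 GB remain.
Put 97 GB in tape 2; 53 GB remain.
Put 251 GB in tape 5; 149 GB remain.
Put 102 GB in tape 3; 21 GB remain.
Put 256 GB in tape 6; 144 GB remain.
Put 69 GB in tape 4; 113 GB remain.
Put 52 GB in tape 1; 5 GB remain.
Put 117 GB in tape 5; 32 GB remain.
Put 74 GB in tape 4; 39 GB remain.
Put 227 GB in tape 7; 173 GB remain.
Put 298 GB in tape 8; 102 GB remain.
Put 73 GB in tape 6; 71 GB remain.
Put 67 GB in tape 6; 4 GB remain.
Final tapes: [269,36,38,52] [250,97] [277,102] [218,69,74] [251,117] [256,73,67] [227] [298].

8 tapes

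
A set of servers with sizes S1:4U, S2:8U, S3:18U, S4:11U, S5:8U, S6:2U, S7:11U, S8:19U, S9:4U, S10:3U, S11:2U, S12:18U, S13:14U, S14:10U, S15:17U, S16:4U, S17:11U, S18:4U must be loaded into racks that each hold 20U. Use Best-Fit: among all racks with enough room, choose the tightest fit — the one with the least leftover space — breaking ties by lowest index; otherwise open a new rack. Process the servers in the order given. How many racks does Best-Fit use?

10

Put S1 (4U) in rack 1; 16U remain.
Put S2 (8U) in rack 1; 8U remain.
Put S3 (18U) in rack 2; 2U remain.
Put S4 (11U) in rack 3; 9U remain.
Put S5 (8U) in rack 1; 0U remain.
Put S6 (2U) in rack 2; 0U remain.
Put S7 (11U) in rack 4; 9U remain.
Put S8 (19U) in rack 5; 1U remain.
Put S9 (4U) in rack 3; 5U remain.
Put S10 (3U) in rack 3; 2U remain.
Put S11 (2U) in rack 3; 0U remain.
Put S12 (18U) in rack 6; 2U remain.
Put S13 (14U) in rack 7; 6U remain.
Put S14 (10U) in rack 8; 10U remain.
Put S15 (17U) in rack 9; 3U remain.
Put S16 (4U) in rack 7; 2U remain.
Put S17 (11U) in rack 10; 9U remain.
Put S18 (4U) in rack 4; 5U remain.
Final racks: [4,8,8] [18,2] [11,4,3,2] [11,4] [19] [18] [14,4] [10] [17] [11].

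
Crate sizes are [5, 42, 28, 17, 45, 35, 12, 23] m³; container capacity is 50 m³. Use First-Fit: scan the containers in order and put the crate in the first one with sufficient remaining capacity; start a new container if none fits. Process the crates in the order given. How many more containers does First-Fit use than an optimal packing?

0

First-Fit: [5,42] [28,17] [45] [35,12] [23] → 5 containers.
Total size 207 m³; any packing needs at least ⌈207/50⌉ = 5 containers.
So 5 is already optimal.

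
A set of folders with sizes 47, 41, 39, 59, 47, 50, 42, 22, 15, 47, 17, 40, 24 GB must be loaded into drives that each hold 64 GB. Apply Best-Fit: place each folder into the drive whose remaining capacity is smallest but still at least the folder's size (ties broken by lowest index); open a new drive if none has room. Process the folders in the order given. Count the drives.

47 GB → drive 1 (remaining 17 GB)
41 GB → drive 2 (remaining 23 GB)
39 GB → drive 3 (remaining 25 GB)
59 GB → drive 4 (remaining 5 GB)
47 GB → drive 5 (remaining 17 GB)
50 GB → drive 6 (remaining 14 GB)
42 GB → drive 7 (remaining 22 GB)
22 GB → drive 7 (remaining 0 GB)
15 GB → drive 1 (remaining 2 GB)
47 GB → drive 8 (remaining 17 GB)
17 GB → drive 5 (remaining 0 GB)
40 GB → drive 9 (remaining 24 GB)
24 GB → drive 9 (remaining 0 GB)
Final drives: [47,15] [41] [39] [59] [47,17] [50] [42,22] [47] [40,24].

9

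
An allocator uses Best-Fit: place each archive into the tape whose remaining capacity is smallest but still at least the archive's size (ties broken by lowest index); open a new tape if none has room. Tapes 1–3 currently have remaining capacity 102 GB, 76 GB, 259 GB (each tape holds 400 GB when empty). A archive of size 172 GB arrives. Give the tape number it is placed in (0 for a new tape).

3

Tapes with room: tape 3 (259 GB).
Tightest fit is tape 3 with 259 GB free.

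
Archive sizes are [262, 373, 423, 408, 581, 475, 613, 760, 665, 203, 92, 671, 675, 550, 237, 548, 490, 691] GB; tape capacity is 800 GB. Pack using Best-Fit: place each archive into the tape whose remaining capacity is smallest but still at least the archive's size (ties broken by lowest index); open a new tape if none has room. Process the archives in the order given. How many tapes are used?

tape 1: place 262 GB, 538 GB left
tape 1: place 373 GB, 165 GB left
tape 2: place 423 GB, 377 GB left
tape 3: place 408 GB, 392 GB left
tape 4: place 581 GB, 219 GB left
tape 5: place 475 GB, 325 GB left
tape 6: place 613 GB, 187 GB left
tape 7: place 760 GB, 40 GB left
tape 8: place 665 GB, 135 GB left
tape 4: place 203 GB, 16 GB left
tape 8: place 92 GB, 43 GB left
tape 9: place 671 GB, 129 GB left
tape 10: place 675 GB, 125 GB left
tape 11: place 550 GB, 250 GB left
tape 11: place 237 GB, 13 GB left
tape 12: place 548 GB, 252 GB left
tape 13: place 490 GB, 310 GB left
tape 14: place 691 GB, 109 GB left
Final tapes: [262,373] [423] [408] [581,203] [475] [613] [760] [665,92] [671] [675] [550,237] [548] [490] [691].

14 tapes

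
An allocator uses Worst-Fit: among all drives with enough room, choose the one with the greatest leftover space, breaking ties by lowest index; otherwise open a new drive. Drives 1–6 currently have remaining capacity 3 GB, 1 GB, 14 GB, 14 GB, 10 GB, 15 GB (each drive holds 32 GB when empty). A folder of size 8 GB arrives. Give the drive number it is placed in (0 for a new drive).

Drives with room: drive 3 (14 GB), drive 4 (14 GB), drive 5 (10 GB), drive 6 (15 GB).
Most room is drive 6 with 15 GB free.

6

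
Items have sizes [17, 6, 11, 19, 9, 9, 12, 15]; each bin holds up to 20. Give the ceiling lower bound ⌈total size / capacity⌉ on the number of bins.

5

Total size = 17 + 6 + 11 + 19 + 9 + 9 + 12 + 15 = 98.
⌈98 / 20⌉ = 5.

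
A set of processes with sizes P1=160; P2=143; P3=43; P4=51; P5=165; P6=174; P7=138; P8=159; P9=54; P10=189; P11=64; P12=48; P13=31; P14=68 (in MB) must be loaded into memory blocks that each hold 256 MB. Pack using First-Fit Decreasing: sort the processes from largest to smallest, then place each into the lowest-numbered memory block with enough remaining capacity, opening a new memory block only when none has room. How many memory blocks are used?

Sorted descending: 189, 174, 165, 160, 159, 143, 138, 68, 64, 54, 51, 48, 43, 31.
memory block 1: place 189 MB, 67 MB left
memory block 2: place 174 MB, 82 MB left
memory block 3: place 165 MB, 91 MB left
memory block 4: place 160 MB, 96 MB left
memory block 5: place 159 MB, 97 MB left
memory block 6: place 143 MB, 113 MB left
memory block 7: place 138 MB, 118 MB left
memory block 2: place 68 MB, 14 MB left
memory block 1: place 64 MB, 3 MB left
memory block 3: place 54 MB, 37 MB left
memory block 4: place 51 MB, 45 MB left
memory block 5: place 48 MB, 49 MB left
memory block 4: place 43 MB, 2 MB left
memory block 3: place 31 MB, 6 MB left

7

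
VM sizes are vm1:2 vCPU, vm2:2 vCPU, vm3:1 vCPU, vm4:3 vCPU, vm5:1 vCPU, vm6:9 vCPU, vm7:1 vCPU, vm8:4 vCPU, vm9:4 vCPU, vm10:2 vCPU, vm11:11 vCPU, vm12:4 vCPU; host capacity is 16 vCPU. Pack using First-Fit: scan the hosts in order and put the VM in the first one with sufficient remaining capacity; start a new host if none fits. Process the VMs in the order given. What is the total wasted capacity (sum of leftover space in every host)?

4

vm1 (2 vCPU) → host 1 (remaining 14 vCPU)
vm2 (2 vCPU) → host 1 (remaining 12 vCPU)
vm3 (1 vCPU) → host 1 (remaining 11 vCPU)
vm4 (3 vCPU) → host 1 (remaining 8 vCPU)
vm5 (1 vCPU) → host 1 (remaining 7 vCPU)
vm6 (9 vCPU) → host 2 (remaining 7 vCPU)
vm7 (1 vCPU) → host 1 (remaining 6 vCPU)
vm8 (4 vCPU) → host 1 (remaining 2 vCPU)
vm9 (4 vCPU) → host 2 (remaining 3 vCPU)
vm10 (2 vCPU) → host 1 (remaining 0 vCPU)
vm11 (11 vCPU) → host 3 (remaining 5 vCPU)
vm12 (4 vCPU) → host 3 (remaining 1 vCPU)
3 hosts × 16 vCPU = 48 vCPU; used 44 vCPU; unused 4 vCPU.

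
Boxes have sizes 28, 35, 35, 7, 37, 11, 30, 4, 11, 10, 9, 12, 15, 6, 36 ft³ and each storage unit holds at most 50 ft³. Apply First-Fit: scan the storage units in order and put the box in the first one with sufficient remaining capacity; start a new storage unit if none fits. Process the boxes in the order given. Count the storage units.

storage unit 1: place 28 ft³, 22 ft³ left
storage unit 2: place 35 ft³, 15 ft³ left
storage unit 3: place 35 ft³, 15 ft³ left
storage unit 1: place 7 ft³, 15 ft³ left
storage unit 4: place 37 ft³, 13 ft³ left
storage unit 1: place 11 ft³, 4 ft³ left
storage unit 5: place 30 ft³, 20 ft³ left
storage unit 1: place 4 ft³, 0 ft³ left
storage unit 2: place 11 ft³, 4 ft³ left
storage unit 3: place 10 ft³, 5 ft³ left
storage unit 4: place 9 ft³, 4 ft³ left
storage unit 5: place 12 ft³, 8 ft³ left
storage unit 6: place 15 ft³, 35 ft³ left
storage unit 5: place 6 ft³, 2 ft³ left
storage unit 7: place 36 ft³, 14 ft³ left

7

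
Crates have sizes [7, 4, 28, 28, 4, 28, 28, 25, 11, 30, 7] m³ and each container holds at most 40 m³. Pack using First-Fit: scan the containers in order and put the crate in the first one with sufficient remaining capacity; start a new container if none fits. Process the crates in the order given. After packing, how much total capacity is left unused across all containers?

40

container 1: place 7 m³, 33 m³ left
container 1: place 4 m³, 29 m³ left
container 1: place 28 m³, 1 m³ left
container 2: place 28 m³, 12 m³ left
container 2: place 4 m³, 8 m³ left
container 3: place 28 m³, 12 m³ left
container 4: place 28 m³, 12 m³ left
container 5: place 25 m³, 15 m³ left
container 3: place 11 m³, 1 m³ left
container 6: place 30 m³, 10 m³ left
container 2: place 7 m³, 1 m³ left
6 containers × 40 m³ = 240 m³; used 200 m³; unused 40 m³.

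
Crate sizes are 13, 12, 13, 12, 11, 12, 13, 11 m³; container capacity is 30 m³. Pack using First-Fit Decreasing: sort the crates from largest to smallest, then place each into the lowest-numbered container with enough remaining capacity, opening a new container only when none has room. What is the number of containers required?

Sorted descending: 13, 13, 13, 12, 12, 12, 11, 11.
13 m³ → container 1 (remaining 17 m³)
13 m³ → container 1 (remaining 4 m³)
13 m³ → container 2 (remaining 17 m³)
12 m³ → container 2 (remaining 5 m³)
12 m³ → container 3 (remaining 18 m³)
12 m³ → container 3 (remaining 6 m³)
11 m³ → container 4 (remaining 19 m³)
11 m³ → container 4 (remaining 8 m³)
Final containers: [13,13] [13,12] [12,12] [11,11].

4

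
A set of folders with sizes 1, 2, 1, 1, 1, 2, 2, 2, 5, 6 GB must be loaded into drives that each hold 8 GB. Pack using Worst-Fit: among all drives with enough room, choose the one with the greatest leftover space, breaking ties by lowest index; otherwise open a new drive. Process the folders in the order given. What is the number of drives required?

4 drives

drive 1: place 1 GB, 7 GB left
drive 1: place 2 GB, 5 GB left
drive 1: place 1 GB, 4 GB left
drive 1: place 1 GB, 3 GB left
drive 1: place 1 GB, 2 GB left
drive 1: place 2 GB, 0 GB left
drive 2: place 2 GB, 6 GB left
drive 2: place 2 GB, 4 GB left
drive 3: place 5 GB, 3 GB left
drive 4: place 6 GB, 2 GB left
Final drives: [1,2,1,1,1,2] [2,2] [5] [6].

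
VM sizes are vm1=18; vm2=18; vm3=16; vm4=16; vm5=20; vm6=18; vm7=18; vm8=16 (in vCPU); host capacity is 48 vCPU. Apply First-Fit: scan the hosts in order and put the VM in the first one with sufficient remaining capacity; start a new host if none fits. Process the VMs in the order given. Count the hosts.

4

Put vm1 (18 vCPU) in host 1; 30 vCPU remain.
Put vm2 (18 vCPU) in host 1; 12 vCPU remain.
Put vm3 (16 vCPU) in host 2; 32 vCPU remain.
Put vm4 (16 vCPU) in host 2; 16 vCPU remain.
Put vm5 (20 vCPU) in host 3; 28 vCPU remain.
Put vm6 (18 vCPU) in host 3; 10 vCPU remain.
Put vm7 (18 vCPU) in host 4; 30 vCPU remain.
Put vm8 (16 vCPU) in host 2; 0 vCPU remain.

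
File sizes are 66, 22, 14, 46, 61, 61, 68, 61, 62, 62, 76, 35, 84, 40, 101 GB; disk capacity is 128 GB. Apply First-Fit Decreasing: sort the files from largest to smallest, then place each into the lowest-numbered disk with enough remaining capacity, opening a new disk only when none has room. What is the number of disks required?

7 disks

Sorted descending: 101, 84, 76, 68, 66, 62, 62, 61, 61, 61, 46, 40, 35, 22, 14.
101 GB → disk 1 (remaining 27 GB)
84 GB → disk 2 (remaining 44 GB)
76 GB → disk 3 (remaining 52 GB)
68 GB → disk 4 (remaining 60 GB)
66 GB → disk 5 (remaining 62 GB)
62 GB → disk 5 (remaining 0 GB)
62 GB → disk 6 (remaining 66 GB)
61 GB → disk 6 (remaining 5 GB)
61 GB → disk 7 (remaining 67 GB)
61 GB → disk 7 (remaining 6 GB)
46 GB → disk 3 (remaining 6 GB)
40 GB → disk 2 (remaining 4 GB)
35 GB → disk 4 (remaining 25 GB)
22 GB → disk 1 (remaining 5 GB)
14 GB → disk 4 (remaining 11 GB)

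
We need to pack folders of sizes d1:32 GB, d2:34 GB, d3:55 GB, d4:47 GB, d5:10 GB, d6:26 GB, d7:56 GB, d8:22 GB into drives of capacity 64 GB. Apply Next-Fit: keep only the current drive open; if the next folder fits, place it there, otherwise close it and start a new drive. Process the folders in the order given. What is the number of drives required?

Put d1 (32 GB) in drive 1; 32 GB remain.
Put d2 (34 GB) in drive 2; 30 GB remain.
Put d3 (55 GB) in drive 3; 9 GB remain.
Put d4 (47 GB) in drive 4; 17 GB remain.
Put d5 (10 GB) in drive 4; 7 GB remain.
Put d6 (26 GB) in drive 5; 38 GB remain.
Put d7 (56 GB) in drive 6; 8 GB remain.
Put d8 (22 GB) in drive 7; 42 GB remain.
Final drives: [32] [34] [55] [47,10] [26] [56] [22].

7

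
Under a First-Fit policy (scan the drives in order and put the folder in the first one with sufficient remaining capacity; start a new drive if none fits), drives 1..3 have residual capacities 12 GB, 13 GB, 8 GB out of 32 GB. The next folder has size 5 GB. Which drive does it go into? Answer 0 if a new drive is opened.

1

Drives with room: drive 1 (12 GB), drive 2 (13 GB), drive 3 (8 GB).
The first with room is drive 1.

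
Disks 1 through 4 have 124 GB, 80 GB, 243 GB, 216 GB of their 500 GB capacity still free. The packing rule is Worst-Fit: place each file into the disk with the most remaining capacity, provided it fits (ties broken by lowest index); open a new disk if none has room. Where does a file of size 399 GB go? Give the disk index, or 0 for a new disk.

0

No disk has ≥ 399 GB free, so a new disk is opened.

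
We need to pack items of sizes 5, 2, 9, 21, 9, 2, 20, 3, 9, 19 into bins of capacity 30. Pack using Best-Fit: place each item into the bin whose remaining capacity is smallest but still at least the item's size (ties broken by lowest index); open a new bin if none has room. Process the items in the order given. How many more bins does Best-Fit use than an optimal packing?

Best-Fit: [5,2,9,2,9] [21,9] [20,3] [19] → 4 bins.
Total size 99; any packing needs at least ⌈99/30⌉ = 4 bins.
So 4 is already optimal.

0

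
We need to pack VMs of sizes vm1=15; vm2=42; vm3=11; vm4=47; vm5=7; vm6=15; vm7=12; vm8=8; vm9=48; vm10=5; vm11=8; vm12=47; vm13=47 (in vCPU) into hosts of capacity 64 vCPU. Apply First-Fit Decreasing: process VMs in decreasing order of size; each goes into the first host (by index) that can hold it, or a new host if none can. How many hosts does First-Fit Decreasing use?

6

Sorted descending: 48, 47, 47, 47, 42, 15, 15, 12, 11, 8, 8, 7, 5.
Put 48 vCPU in host 1; 16 vCPU remain.
Put 47 vCPU in host 2; 17 vCPU remain.
Put 47 vCPU in host 3; 17 vCPU remain.
Put 47 vCPU in host 4; 17 vCPU remain.
Put 42 vCPU in host 5; 22 vCPU remain.
Put 15 vCPU in host 1; 1 vCPU remain.
Put 15 vCPU in host 2; 2 vCPU remain.
Put 12 vCPU in host 3; 5 vCPU remain.
Put 11 vCPU in host 4; 6 vCPU remain.
Put 8 vCPU in host 5; 14 vCPU remain.
Put 8 vCPU in host 5; 6 vCPU remain.
Put 7 vCPU in host 6; 57 vCPU remain.
Put 5 vCPU in host 3; 0 vCPU remain.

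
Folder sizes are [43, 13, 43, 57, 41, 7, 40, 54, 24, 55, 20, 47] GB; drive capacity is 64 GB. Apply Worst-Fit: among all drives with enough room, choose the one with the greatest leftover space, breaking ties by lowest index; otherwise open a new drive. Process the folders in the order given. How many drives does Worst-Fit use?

8 drives

Put 43 GB in drive 1; 21 GB remain.
Put 13 GB in drive 1; 8 GB remain.
Put 43 GB in drive 2; 21 GB remain.
Put 57 GB in drive 3; 7 GB remain.
Put 41 GB in drive 4; 23 GB remain.
Put 7 GB in drive 4; 16 GB remain.
Put 40 GB in drive 5; 24 GB remain.
Put 54 GB in drive 6; 10 GB remain.
Put 24 GB in drive 5; 0 GB remain.
Put 55 GB in drive 7; 9 GB remain.
Put 20 GB in drive 2; 1 GB remain.
Put 47 GB in drive 8; 17 GB remain.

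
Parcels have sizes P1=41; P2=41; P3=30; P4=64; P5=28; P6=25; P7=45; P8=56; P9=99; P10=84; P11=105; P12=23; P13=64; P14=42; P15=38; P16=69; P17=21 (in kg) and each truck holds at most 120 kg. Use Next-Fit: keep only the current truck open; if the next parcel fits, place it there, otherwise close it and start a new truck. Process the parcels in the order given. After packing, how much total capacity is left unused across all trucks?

205

truck 1: place P1 (41 kg), 79 kg left
truck 1: place P2 (41 kg), 38 kg left
truck 1: place P3 (30 kg), 8 kg left
truck 2: place P4 (64 kg), 56 kg left
truck 2: place P5 (28 kg), 28 kg left
truck 2: place P6 (25 kg), 3 kg left
truck 3: place P7 (45 kg), 75 kg left
truck 3: place P8 (56 kg), 19 kg left
truck 4: place P9 (99 kg), 21 kg left
truck 5: place P10 (84 kg), 36 kg left
truck 6: place P11 (105 kg), 15 kg left
truck 7: place P12 (23 kg), 97 kg left
truck 7: place P13 (64 kg), 33 kg left
truck 8: place P14 (42 kg), 78 kg left
truck 8: place P15 (38 kg), 40 kg left
truck 9: place P16 (69 kg), 51 kg left
truck 9: place P17 (21 kg), 30 kg left
9 trucks × 120 kg = 1080 kg; used 875 kg; unused 205 kg.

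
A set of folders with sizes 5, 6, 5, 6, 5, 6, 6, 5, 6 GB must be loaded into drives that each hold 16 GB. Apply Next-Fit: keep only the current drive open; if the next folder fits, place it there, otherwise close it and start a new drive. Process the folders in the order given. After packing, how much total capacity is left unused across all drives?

14

Put 5 GB in drive 1; 11 GB remain.
Put 6 GB in drive 1; 5 GB remain.
Put 5 GB in drive 1; 0 GB remain.
Put 6 GB in drive 2; 10 GB remain.
Put 5 GB in drive 2; 5 GB remain.
Put 6 GB in drive 3; 10 GB remain.
Put 6 GB in drive 3; 4 GB remain.
Put 5 GB in drive 4; 11 GB remain.
Put 6 GB in drive 4; 5 GB remain.
4 drives × 16 GB = 64 GB; used 50 GB; unused 14 GB.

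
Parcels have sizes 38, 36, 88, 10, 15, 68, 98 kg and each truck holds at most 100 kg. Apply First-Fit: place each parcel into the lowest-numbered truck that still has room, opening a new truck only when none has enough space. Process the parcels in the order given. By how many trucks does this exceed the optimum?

First-Fit: [38,36,10,15] [88] [68] [98] → 4 trucks.
Total size 353 kg; any packing needs at least ⌈353/100⌉ = 4 trucks.
So 4 is already optimal.

0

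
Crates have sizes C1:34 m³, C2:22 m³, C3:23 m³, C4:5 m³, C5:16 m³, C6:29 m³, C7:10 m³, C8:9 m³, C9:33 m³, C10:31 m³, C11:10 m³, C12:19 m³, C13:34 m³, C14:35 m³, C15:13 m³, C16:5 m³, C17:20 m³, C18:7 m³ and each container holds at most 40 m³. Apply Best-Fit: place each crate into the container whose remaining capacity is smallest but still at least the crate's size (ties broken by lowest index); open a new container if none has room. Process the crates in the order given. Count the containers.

10

C1 (34 m³) → container 1 (remaining 6 m³)
C2 (22 m³) → container 2 (remaining 18 m³)
C3 (23 m³) → container 3 (remaining 17 m³)
C4 (5 m³) → container 1 (remaining 1 m³)
C5 (16 m³) → container 3 (remaining 1 m³)
C6 (29 m³) → container 4 (remaining 11 m³)
C7 (10 m³) → container 4 (remaining 1 m³)
C8 (9 m³) → container 2 (remaining 9 m³)
C9 (33 m³) → container 5 (remaining 7 m³)
C10 (31 m³) → container 6 (remaining 9 m³)
C11 (10 m³) → container 7 (remaining 30 m³)
C12 (19 m³) → container 7 (remaining 11 m³)
C13 (34 m³) → container 8 (remaining 6 m³)
C14 (35 m³) → container 9 (remaining 5 m³)
C15 (13 m³) → container 10 (remaining 27 m³)
C16 (5 m³) → container 9 (remaining 0 m³)
C17 (20 m³) → container 10 (remaining 7 m³)
C18 (7 m³) → container 5 (remaining 0 m³)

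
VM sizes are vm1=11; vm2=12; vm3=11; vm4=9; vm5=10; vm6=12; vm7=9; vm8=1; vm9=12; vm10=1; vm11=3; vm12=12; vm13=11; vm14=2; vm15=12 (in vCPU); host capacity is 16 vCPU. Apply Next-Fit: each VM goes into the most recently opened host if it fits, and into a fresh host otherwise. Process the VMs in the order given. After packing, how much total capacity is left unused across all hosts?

48

vm1 (11 vCPU) → host 1 (remaining 5 vCPU)
vm2 (12 vCPU) → host 2 (remaining 4 vCPU)
vm3 (11 vCPU) → host 3 (remaining 5 vCPU)
vm4 (9 vCPU) → host 4 (remaining 7 vCPU)
vm5 (10 vCPU) → host 5 (remaining 6 vCPU)
vm6 (12 vCPU) → host 6 (remaining 4 vCPU)
vm7 (9 vCPU) → host 7 (remaining 7 vCPU)
vm8 (1 vCPU) → host 7 (remaining 6 vCPU)
vm9 (12 vCPU) → host 8 (remaining 4 vCPU)
vm10 (1 vCPU) → host 8 (remaining 3 vCPU)
vm11 (3 vCPU) → host 8 (remaining 0 vCPU)
vm12 (12 vCPU) → host 9 (remaining 4 vCPU)
vm13 (11 vCPU) → host 10 (remaining 5 vCPU)
vm14 (2 vCPU) → host 10 (remaining 3 vCPU)
vm15 (12 vCPU) → host 11 (remaining 4 vCPU)
11 hosts × 16 vCPU = 176 vCPU; used 128 vCPU; unused 48 vCPU.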